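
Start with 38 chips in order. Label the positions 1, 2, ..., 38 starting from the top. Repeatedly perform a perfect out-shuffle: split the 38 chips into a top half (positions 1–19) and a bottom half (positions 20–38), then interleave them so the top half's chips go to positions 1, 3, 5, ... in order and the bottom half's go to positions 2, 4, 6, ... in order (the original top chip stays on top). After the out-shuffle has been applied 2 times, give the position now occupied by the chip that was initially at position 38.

38

Position 38 is a fixed point of every out-shuffle, so the chip never moves.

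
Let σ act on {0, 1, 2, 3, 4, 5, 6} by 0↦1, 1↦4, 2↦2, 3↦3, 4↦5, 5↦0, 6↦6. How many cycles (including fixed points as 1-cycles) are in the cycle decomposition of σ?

4

Cycle decomposition: (0 1 4 5) (2) (3) (6).
4 cycles.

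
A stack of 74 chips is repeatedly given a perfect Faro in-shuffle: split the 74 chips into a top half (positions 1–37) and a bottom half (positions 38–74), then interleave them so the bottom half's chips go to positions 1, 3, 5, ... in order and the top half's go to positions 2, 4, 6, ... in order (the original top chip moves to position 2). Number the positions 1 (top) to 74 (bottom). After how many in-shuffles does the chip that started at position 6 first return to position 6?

20

Follow position 6 under repeated in-shuffles:
6 → 12 → 24 → 48 → 21 → 42 → 9 → 18 → 36 → 72 → 69 → 63 → 51 → 27 → 54 → 33 → 66 → 57 → 39 → 3 → 6
It first returns after 20 in-shuffles.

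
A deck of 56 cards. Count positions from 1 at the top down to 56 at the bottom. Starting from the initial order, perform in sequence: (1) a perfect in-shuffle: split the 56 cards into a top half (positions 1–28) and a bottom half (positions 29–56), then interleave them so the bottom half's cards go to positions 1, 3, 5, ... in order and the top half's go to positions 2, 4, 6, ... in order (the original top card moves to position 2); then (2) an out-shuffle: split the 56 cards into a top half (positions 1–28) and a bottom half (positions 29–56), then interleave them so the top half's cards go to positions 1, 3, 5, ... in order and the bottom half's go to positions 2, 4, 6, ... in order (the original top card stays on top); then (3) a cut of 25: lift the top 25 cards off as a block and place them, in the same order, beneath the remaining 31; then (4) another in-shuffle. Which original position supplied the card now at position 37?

Undo the operations in reverse order, starting from position 37:
  undo op 4 (in-shuffle, from bottom half): 37 ← 47
  undo op 3 (cut 25): 47 ← 16
  undo op 2 (out-shuffle, from bottom half): 16 ← 36
  undo op 1 (in-shuffle, from top half): 36 ← 18
So the card at position 37 came from original position 18.

18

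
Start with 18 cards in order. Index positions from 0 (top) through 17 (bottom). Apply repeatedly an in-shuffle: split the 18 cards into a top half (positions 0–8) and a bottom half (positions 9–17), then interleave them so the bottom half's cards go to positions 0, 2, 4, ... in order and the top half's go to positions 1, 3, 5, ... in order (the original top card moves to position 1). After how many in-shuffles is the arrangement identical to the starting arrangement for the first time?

The in-shuffle permutes the 18 positions with cycle lengths [18].
Every card is home exactly when every cycle has completed a whole number of laps, i.e. after lcm(18) = 18 in-shuffles.

18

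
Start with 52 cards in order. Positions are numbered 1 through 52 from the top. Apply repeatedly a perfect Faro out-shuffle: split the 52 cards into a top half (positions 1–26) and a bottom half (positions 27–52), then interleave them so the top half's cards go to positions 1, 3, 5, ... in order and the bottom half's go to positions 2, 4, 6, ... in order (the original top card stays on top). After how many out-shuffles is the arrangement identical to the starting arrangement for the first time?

8

The out-shuffle permutes the 52 positions with cycle lengths [1, 1, 2, 8, 8, 8, 8, 8, 8].
Every card is home exactly when every cycle has completed a whole number of laps, i.e. after lcm(1, 2, 8) = 8 out-shuffles.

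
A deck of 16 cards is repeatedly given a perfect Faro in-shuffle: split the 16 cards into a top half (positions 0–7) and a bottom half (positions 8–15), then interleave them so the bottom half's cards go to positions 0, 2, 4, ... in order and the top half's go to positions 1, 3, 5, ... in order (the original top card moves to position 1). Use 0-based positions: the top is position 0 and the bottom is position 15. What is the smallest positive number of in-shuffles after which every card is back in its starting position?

8

The in-shuffle permutes the 16 positions with cycle lengths [8, 8].
Every card is home exactly when every cycle has completed a whole number of laps, i.e. after lcm(8) = 8 in-shuffles.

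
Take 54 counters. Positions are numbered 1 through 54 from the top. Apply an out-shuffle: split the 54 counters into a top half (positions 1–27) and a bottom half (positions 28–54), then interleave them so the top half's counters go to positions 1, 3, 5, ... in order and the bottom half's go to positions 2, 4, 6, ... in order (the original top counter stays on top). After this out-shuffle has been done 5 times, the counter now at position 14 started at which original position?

Work backwards from position 14, undoing one out-shuffle at a time:
14 ← 34 ← 44 ← 49 ← 25 ← 13
So the counter now at position 14 started at position 13.

13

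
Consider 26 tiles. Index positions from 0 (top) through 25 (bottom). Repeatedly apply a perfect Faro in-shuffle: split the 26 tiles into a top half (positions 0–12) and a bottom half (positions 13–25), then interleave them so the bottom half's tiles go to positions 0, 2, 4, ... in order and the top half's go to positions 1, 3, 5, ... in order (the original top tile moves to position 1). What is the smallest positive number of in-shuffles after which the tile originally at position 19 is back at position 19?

18

Follow position 19 under repeated in-shuffles:
19 → 12 → 25 → 24 → 22 → 18 → 10 → 21 → 16 → 6 → 13 → 0 → 1 → 3 → 7 → 15 → 4 → 9 → 19
It first returns after 18 in-shuffles.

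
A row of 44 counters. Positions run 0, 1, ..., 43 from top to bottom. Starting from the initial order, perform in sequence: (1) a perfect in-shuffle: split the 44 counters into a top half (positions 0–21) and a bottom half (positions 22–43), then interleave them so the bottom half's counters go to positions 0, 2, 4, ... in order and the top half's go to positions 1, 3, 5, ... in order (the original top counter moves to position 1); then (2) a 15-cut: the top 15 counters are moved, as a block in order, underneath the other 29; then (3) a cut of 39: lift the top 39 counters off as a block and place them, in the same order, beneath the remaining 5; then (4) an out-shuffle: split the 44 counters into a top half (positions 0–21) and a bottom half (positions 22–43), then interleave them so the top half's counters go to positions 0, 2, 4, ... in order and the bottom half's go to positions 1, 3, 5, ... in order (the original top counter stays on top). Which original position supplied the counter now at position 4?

28

Undo the operations in reverse order, starting from position 4:
  undo op 4 (out-shuffle, from top half): 4 ← 2
  undo op 3 (cut 39): 2 ← 41
  undo op 2 (cut 15): 41 ← 12
  undo op 1 (in-shuffle, from bottom half): 12 ← 28
So the counter at position 4 came from original position 28.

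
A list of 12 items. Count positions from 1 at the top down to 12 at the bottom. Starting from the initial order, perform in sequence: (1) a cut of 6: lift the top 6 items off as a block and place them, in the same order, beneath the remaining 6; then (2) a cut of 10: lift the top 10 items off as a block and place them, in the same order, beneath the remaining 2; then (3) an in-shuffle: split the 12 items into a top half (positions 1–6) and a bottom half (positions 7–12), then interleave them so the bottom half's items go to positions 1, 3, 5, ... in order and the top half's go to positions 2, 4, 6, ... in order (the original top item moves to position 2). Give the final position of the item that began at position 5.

2

Track the item from position 5 forward through each operation:
  after op 1 (cut 6): 5 → 11
  after op 2 (cut 10): 11 → 1
  after op 3 (in-shuffle): 1 → 2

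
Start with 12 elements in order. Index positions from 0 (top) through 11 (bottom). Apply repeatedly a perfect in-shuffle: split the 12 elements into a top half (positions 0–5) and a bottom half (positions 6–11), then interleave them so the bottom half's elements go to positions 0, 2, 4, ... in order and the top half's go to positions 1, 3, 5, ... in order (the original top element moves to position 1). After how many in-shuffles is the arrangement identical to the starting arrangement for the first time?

12

The in-shuffle permutes the 12 positions with cycle lengths [12].
Every element is home exactly when every cycle has completed a whole number of laps, i.e. after lcm(12) = 12 in-shuffles.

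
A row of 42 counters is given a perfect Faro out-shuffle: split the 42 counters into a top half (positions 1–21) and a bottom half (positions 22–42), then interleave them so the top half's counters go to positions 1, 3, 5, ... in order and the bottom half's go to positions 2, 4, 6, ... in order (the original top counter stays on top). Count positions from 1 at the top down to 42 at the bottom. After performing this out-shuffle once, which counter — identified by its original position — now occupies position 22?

32

Work backwards from position 22, undoing one out-shuffle at a time:
22 ← 32
So the counter now at position 22 started at position 32.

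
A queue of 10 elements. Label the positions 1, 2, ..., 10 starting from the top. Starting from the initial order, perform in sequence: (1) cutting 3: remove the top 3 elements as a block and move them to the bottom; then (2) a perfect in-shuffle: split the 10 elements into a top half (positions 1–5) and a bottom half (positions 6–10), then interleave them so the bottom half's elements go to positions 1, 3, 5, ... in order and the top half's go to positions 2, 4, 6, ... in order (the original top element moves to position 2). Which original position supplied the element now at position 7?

Undo the operations in reverse order, starting from position 7:
  undo op 2 (in-shuffle, from bottom half): 7 ← 9
  undo op 1 (cut 3): 9 ← 2
So the element at position 7 came from original position 2.

2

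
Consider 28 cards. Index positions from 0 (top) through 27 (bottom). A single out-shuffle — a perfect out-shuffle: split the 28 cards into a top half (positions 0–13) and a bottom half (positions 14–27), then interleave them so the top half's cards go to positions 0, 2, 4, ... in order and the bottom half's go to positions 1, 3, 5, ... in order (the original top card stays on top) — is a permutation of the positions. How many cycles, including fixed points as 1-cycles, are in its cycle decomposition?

5

Trace each unvisited position around until it returns:
(0) (1 2 4 8 16 5 ... len 18) (3 6 12 24 21 15) (9 18) (27)
5 cycles in total.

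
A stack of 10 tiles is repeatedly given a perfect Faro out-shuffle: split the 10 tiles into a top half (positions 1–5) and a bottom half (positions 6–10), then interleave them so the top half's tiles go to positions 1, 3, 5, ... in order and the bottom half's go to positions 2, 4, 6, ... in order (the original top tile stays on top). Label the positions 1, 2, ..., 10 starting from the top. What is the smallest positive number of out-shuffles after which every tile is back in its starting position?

6

The out-shuffle permutes the 10 positions with cycle lengths [1, 1, 2, 6].
Every tile is home exactly when every cycle has completed a whole number of laps, i.e. after lcm(1, 2, 6) = 6 out-shuffles.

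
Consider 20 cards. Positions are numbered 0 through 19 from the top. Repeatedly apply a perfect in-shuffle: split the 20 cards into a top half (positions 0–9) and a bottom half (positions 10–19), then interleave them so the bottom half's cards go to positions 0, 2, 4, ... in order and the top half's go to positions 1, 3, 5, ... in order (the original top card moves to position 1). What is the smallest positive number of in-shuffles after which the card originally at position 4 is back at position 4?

Follow position 4 under repeated in-shuffles:
4 → 9 → 19 → 18 → 16 → 12 → 4
It first returns after 6 in-shuffles.

6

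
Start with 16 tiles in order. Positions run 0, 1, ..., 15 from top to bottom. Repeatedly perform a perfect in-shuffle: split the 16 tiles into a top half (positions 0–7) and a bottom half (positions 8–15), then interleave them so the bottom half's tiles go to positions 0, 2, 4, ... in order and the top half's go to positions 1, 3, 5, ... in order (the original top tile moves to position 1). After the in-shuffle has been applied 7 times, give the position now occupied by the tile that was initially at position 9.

Track the tile's position through each in-shuffle:
9 → 2 → 5 → 11 → 6 → 13 → 10 → 4

4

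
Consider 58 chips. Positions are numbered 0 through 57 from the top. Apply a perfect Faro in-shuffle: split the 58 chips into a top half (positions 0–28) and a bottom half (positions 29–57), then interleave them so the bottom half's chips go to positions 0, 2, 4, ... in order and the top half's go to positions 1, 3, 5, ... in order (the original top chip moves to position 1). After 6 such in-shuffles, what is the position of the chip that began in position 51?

23

Track the chip's position through each in-shuffle:
51 → 44 → 30 → 2 → 5 → 11 → 23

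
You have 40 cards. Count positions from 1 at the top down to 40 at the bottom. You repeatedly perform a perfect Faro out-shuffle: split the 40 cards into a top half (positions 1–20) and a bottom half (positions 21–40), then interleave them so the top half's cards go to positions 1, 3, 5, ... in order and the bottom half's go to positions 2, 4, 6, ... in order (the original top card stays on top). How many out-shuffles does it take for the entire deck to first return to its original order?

The out-shuffle permutes the 40 positions with cycle lengths [1, 1, 2, 12, 12, 12].
Every card is home exactly when every cycle has completed a whole number of laps, i.e. after lcm(1, 2, 12) = 12 out-shuffles.

12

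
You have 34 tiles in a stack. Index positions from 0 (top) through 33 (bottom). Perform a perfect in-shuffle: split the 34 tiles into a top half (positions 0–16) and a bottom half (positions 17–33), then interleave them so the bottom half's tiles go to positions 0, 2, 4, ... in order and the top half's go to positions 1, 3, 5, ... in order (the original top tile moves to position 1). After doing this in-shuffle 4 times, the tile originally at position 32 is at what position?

2

Track the tile's position through each in-shuffle:
32 → 30 → 26 → 18 → 2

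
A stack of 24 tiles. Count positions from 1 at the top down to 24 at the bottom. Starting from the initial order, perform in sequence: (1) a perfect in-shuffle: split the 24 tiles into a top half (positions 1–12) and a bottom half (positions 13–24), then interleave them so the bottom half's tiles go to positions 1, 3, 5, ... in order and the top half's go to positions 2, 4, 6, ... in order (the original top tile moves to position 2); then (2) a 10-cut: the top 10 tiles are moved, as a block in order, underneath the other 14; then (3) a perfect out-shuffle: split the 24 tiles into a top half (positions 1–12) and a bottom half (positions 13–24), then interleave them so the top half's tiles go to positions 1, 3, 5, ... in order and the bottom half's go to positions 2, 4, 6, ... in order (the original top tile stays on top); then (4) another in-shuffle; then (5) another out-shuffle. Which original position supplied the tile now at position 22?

5

Undo the operations in reverse order, starting from position 22:
  undo op 5 (out-shuffle, from bottom half): 22 ← 23
  undo op 4 (in-shuffle, from bottom half): 23 ← 24
  undo op 3 (out-shuffle, from bottom half): 24 ← 24
  undo op 2 (cut 10): 24 ← 10
  undo op 1 (in-shuffle, from top half): 10 ← 5
So the tile at position 22 came from original position 5.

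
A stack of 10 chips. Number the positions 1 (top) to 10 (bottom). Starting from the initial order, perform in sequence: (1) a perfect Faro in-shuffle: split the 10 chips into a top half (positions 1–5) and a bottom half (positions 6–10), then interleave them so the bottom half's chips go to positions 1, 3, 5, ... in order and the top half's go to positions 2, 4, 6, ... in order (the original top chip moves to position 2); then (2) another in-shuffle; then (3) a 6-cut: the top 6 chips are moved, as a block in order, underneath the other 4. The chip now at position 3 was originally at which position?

Undo the operations in reverse order, starting from position 3:
  undo op 3 (cut 6): 3 ← 9
  undo op 2 (in-shuffle, from bottom half): 9 ← 10
  undo op 1 (in-shuffle, from top half): 10 ← 5
So the chip at position 3 came from original position 5.

5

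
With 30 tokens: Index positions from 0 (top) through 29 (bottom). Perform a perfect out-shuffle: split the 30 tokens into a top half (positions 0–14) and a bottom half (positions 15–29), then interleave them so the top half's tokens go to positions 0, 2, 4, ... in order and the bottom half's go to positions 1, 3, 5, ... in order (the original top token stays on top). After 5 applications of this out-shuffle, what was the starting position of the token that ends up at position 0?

Work backwards from position 0, undoing one out-shuffle at a time:
0 ← 0 ← 0 ← 0 ← 0 ← 0
So the token now at position 0 started at position 0.

0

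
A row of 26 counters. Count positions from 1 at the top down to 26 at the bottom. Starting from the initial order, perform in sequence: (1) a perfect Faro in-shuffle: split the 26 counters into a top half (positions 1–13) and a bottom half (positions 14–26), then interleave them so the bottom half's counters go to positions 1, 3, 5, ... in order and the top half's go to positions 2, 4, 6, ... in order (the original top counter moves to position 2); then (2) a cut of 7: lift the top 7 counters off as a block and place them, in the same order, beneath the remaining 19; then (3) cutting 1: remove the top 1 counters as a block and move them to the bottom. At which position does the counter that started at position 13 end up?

18

Track the counter from position 13 forward through each operation:
  after op 1 (in-shuffle): 13 → 26
  after op 2 (cut 7): 26 → 19
  after op 3 (cut 1): 19 → 18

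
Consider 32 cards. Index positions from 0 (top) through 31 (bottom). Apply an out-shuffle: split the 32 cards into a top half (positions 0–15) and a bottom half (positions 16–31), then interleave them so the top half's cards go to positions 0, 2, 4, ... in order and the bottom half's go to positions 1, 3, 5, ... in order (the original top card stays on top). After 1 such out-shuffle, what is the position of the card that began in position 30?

Track the card's position through each out-shuffle:
30 → 29

29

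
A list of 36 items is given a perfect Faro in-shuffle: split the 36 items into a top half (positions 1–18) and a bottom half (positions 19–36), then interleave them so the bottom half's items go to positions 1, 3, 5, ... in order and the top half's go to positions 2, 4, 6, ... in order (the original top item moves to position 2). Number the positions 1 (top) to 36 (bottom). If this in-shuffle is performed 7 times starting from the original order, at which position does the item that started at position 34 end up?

23

Track the item's position through each in-shuffle:
34 → 31 → 25 → 13 → 26 → 15 → 30 → 23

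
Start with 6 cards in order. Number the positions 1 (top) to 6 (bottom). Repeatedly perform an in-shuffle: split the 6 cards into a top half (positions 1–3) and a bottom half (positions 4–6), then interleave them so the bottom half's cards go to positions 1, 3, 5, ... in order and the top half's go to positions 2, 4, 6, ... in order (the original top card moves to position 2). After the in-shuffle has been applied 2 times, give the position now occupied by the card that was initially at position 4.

Track the card's position through each in-shuffle:
4 → 1 → 2

2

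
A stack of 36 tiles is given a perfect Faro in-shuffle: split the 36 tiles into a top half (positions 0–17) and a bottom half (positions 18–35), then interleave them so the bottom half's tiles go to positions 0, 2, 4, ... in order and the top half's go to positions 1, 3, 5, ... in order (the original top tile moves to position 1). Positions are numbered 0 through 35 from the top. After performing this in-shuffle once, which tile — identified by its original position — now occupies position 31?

15

Work backwards from position 31, undoing one in-shuffle at a time:
31 ← 15
So the tile now at position 31 started at position 15.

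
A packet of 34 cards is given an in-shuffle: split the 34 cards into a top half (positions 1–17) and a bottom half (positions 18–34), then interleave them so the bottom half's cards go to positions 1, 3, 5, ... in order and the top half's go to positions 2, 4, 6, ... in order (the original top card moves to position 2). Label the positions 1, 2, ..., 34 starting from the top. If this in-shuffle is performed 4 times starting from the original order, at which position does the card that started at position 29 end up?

9

Track the card's position through each in-shuffle:
29 → 23 → 11 → 22 → 9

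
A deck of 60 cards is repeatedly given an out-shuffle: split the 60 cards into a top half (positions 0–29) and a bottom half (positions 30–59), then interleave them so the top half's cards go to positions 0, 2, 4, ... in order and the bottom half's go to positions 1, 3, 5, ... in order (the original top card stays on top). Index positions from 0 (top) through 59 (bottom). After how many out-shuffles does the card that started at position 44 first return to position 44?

Follow position 44 under repeated out-shuffles:
44 → 29 → 58 → 57 → 55 → 51 → 43 → 27 → ... → 44 (length 58)
It first returns after 58 out-shuffles.

58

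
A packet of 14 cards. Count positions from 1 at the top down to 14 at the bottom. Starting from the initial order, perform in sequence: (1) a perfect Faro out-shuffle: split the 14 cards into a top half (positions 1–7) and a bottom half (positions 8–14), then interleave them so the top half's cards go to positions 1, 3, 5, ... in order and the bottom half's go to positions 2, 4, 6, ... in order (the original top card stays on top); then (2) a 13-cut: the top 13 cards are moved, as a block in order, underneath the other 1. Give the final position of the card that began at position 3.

6

Track the card from position 3 forward through each operation:
  after op 1 (out-shuffle): 3 → 5
  after op 2 (cut 13): 5 → 6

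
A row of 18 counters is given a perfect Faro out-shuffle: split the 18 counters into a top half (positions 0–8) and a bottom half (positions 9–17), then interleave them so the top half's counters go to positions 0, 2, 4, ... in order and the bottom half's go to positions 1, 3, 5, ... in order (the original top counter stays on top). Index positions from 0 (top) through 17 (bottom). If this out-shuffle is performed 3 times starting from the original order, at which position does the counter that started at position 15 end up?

1

Track the counter's position through each out-shuffle:
15 → 13 → 9 → 1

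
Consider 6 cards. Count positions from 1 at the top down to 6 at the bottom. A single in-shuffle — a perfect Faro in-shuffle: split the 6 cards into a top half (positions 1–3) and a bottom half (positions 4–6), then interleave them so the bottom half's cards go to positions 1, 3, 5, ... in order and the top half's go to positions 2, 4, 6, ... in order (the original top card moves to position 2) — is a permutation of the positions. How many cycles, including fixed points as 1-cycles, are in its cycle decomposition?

2

Trace each unvisited position around until it returns:
(1 2 4) (3 6 5)
2 cycles in total.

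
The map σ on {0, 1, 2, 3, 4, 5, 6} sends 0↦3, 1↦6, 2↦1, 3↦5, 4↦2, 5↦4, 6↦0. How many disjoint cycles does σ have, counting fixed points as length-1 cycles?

1

Cycle decomposition: (0 3 5 4 2 1 6).
1 cycle.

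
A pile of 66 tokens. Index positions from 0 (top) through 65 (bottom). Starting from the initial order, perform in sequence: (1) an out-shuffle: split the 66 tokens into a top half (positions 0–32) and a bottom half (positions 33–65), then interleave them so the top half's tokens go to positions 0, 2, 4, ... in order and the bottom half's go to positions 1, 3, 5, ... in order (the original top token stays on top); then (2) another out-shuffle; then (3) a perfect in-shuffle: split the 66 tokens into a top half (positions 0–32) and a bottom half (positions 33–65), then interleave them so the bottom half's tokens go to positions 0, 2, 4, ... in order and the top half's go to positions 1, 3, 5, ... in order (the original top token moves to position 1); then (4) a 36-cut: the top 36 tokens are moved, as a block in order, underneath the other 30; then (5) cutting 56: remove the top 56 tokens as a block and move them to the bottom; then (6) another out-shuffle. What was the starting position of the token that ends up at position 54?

39

Undo the operations in reverse order, starting from position 54:
  undo op 6 (out-shuffle, from top half): 54 ← 27
  undo op 5 (cut 56): 27 ← 17
  undo op 4 (cut 36): 17 ← 53
  undo op 3 (in-shuffle, from top half): 53 ← 26
  undo op 2 (out-shuffle, from top half): 26 ← 13
  undo op 1 (out-shuffle, from bottom half): 13 ← 39
So the token at position 54 came from original position 39.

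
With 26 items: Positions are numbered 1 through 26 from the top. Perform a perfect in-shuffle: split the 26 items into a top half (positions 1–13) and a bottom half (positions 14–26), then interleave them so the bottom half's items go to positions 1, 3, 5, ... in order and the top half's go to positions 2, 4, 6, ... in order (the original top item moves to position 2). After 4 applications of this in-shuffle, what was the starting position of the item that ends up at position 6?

24

Work backwards from position 6, undoing one in-shuffle at a time:
6 ← 3 ← 15 ← 21 ← 24
So the item now at position 6 started at position 24.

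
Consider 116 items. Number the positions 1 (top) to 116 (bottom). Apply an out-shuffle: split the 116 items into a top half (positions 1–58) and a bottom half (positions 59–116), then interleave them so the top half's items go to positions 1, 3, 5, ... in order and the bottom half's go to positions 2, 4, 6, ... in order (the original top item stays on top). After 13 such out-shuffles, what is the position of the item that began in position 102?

83

Track position through each out-shuffle: 102 → 88 → 60 → 4 → 7 → ... (continuing for 13 shuffles total) → 83.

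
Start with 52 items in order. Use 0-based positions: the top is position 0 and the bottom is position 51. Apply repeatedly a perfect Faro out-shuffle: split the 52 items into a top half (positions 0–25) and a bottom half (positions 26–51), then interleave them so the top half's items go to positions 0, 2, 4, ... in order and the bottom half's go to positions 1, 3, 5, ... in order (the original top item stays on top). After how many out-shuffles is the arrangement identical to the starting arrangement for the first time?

8

The out-shuffle permutes the 52 positions with cycle lengths [1, 1, 2, 8, 8, 8, 8, 8, 8].
Every item is home exactly when every cycle has completed a whole number of laps, i.e. after lcm(1, 2, 8) = 8 out-shuffles.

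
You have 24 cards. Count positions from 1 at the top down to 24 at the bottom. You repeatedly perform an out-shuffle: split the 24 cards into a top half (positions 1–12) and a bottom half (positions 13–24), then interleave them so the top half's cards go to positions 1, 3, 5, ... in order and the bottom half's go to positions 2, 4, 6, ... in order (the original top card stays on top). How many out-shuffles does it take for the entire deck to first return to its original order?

11

The out-shuffle permutes the 24 positions with cycle lengths [1, 1, 11, 11].
Every card is home exactly when every cycle has completed a whole number of laps, i.e. after lcm(1, 11) = 11 out-shuffles.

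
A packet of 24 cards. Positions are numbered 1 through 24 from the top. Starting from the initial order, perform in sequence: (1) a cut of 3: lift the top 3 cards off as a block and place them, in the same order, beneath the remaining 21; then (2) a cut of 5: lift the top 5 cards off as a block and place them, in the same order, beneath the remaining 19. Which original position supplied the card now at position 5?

13

Undo the operations in reverse order, starting from position 5:
  undo op 2 (cut 5): 5 ← 10
  undo op 1 (cut 3): 10 ← 13
So the card at position 5 came from original position 13.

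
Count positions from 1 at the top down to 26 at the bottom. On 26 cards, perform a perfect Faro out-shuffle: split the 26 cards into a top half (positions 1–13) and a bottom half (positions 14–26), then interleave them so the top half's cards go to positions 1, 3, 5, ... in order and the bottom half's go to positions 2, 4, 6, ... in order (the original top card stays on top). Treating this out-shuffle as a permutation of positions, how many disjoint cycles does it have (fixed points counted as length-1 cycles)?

4

Trace each unvisited position around until it returns:
(1) (2 3 5 9 17 8 ... len 20) (6 11 21 16) (26)
4 cycles in total.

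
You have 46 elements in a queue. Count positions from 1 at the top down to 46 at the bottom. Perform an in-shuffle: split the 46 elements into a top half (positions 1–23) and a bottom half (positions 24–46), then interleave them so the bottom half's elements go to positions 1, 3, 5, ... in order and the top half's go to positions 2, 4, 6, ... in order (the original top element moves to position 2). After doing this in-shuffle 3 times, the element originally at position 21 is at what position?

27

Track the element's position through each in-shuffle:
21 → 42 → 37 → 27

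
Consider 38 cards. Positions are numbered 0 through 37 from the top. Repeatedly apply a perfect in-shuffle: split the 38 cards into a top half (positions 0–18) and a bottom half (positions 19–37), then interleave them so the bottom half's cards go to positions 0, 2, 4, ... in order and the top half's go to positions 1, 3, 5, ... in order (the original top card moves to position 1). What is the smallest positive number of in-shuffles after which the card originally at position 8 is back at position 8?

12

Follow position 8 under repeated in-shuffles:
8 → 17 → 35 → 32 → 26 → 14 → 29 → 20 → 2 → 5 → 11 → 23 → 8
It first returns after 12 in-shuffles.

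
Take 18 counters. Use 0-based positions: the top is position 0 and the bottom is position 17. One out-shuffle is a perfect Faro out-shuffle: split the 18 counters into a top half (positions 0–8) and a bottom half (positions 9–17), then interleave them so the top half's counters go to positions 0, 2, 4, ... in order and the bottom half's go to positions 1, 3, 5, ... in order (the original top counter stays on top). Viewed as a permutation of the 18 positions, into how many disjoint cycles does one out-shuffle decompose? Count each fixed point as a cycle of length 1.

Trace each unvisited position around until it returns:
(0) (1 2 4 8 16 15 13 9) (3 6 12 7 14 11 5 10) (17)
4 cycles in total.

4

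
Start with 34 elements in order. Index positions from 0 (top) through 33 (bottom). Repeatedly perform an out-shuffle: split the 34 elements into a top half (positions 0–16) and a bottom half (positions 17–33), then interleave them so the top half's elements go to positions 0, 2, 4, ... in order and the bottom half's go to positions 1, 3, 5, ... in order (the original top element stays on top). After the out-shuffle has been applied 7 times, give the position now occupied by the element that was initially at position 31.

Track the element's position through each out-shuffle:
31 → 29 → 25 → 17 → 1 → 2 → 4 → 8

8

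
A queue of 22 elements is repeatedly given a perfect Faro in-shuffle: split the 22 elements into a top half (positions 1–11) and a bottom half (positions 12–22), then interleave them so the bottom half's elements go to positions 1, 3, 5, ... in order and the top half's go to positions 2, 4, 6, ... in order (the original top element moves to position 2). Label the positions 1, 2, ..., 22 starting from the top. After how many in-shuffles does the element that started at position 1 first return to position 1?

Follow position 1 under repeated in-shuffles:
1 → 2 → 4 → 8 → 16 → 9 → 18 → 13 → 3 → 6 → 12 → 1
It first returns after 11 in-shuffles.

11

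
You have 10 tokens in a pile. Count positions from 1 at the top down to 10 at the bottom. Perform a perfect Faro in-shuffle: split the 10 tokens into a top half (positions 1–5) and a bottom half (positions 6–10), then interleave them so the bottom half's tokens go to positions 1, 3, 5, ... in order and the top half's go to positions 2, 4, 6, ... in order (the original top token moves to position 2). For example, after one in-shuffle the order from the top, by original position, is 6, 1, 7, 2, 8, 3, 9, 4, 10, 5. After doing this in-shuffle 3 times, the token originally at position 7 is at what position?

Track the token's position through each in-shuffle:
7 → 3 → 6 → 1

1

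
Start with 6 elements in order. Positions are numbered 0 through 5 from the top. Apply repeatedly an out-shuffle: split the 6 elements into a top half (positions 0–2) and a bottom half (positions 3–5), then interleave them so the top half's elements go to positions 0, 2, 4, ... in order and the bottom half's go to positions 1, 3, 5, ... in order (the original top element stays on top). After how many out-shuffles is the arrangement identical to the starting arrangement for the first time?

4

The out-shuffle permutes the 6 positions with cycle lengths [1, 1, 4].
Every element is home exactly when every cycle has completed a whole number of laps, i.e. after lcm(1, 4) = 4 out-shuffles.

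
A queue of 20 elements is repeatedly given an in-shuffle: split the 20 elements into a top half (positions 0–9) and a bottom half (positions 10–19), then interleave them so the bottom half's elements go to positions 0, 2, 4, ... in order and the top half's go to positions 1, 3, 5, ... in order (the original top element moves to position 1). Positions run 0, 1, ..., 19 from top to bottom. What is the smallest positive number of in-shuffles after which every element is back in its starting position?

6

The in-shuffle permutes the 20 positions with cycle lengths [2, 3, 3, 6, 6].
Every element is home exactly when every cycle has completed a whole number of laps, i.e. after lcm(2, 3, 6) = 6 in-shuffles.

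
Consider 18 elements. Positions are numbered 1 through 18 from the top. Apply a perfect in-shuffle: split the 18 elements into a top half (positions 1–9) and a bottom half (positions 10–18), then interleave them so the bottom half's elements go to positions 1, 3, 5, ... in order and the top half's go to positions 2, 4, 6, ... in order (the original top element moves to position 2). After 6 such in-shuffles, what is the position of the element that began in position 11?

1

Track the element's position through each in-shuffle:
11 → 3 → 6 → 12 → 5 → 10 → 1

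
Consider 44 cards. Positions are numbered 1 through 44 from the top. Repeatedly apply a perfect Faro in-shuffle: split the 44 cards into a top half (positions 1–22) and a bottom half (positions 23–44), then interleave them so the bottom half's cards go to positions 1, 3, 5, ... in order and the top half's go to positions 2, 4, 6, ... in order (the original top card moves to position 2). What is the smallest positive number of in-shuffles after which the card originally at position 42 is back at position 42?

Follow position 42 under repeated in-shuffles:
42 → 39 → 33 → 21 → 42
It first returns after 4 in-shuffles.

4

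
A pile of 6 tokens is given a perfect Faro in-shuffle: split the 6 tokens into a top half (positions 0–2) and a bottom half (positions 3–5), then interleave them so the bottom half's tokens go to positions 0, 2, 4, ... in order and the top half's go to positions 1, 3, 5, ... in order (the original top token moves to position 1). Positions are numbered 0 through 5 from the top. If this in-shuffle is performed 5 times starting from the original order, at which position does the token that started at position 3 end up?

1

Track the token's position through each in-shuffle:
3 → 0 → 1 → 3 → 0 → 1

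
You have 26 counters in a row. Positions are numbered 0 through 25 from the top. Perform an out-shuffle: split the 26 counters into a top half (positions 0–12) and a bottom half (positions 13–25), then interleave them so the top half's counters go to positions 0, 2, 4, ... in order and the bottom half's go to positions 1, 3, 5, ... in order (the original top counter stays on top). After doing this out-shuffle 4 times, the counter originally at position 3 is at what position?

Track the counter's position through each out-shuffle:
3 → 6 → 12 → 24 → 23

23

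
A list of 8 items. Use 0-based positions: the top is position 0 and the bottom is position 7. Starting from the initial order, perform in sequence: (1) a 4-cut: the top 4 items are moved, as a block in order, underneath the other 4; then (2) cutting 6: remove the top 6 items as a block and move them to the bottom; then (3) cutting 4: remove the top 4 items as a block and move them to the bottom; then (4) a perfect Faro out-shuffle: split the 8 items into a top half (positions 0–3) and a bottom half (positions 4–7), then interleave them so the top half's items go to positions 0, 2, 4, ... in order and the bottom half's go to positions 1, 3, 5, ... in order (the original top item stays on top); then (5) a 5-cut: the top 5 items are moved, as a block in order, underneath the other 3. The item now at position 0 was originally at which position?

Undo the operations in reverse order, starting from position 0:
  undo op 5 (cut 5): 0 ← 5
  undo op 4 (out-shuffle, from bottom half): 5 ← 6
  undo op 3 (cut 4): 6 ← 2
  undo op 2 (cut 6): 2 ← 0
  undo op 1 (cut 4): 0 ← 4
So the item at position 0 came from original position 4.

4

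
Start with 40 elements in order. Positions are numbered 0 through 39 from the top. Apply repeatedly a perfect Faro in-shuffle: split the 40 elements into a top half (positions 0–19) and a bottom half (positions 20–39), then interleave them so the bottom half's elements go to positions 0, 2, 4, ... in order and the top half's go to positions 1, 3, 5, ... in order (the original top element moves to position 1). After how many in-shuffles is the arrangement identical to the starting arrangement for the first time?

The in-shuffle permutes the 40 positions with cycle lengths [20, 20].
Every element is home exactly when every cycle has completed a whole number of laps, i.e. after lcm(20) = 20 in-shuffles.

20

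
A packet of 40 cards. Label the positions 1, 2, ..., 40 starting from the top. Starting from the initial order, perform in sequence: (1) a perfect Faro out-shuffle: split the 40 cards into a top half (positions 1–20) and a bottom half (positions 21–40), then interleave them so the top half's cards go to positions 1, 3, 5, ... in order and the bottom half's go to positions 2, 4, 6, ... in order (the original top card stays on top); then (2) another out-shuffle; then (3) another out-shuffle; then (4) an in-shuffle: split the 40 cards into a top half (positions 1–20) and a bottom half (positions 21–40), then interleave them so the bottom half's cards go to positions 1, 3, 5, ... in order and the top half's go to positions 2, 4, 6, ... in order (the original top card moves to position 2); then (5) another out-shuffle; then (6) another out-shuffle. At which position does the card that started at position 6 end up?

Track the card from position 6 forward through each operation:
  after op 1 (out-shuffle): 6 → 11
  after op 2 (out-shuffle): 11 → 21
  after op 3 (out-shuffle): 21 → 2
  after op 4 (in-shuffle): 2 → 4
  after op 5 (out-shuffle): 4 → 7
  after op 6 (out-shuffle): 7 → 13

13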